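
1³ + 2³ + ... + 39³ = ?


n(n+1)/2 = 39×40/2 = 780
Σk³ = 780² = 608400

Σk³ = 608400


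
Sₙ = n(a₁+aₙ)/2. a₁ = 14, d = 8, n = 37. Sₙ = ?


aₙ = 14 + (37-1)×8 = 302
Sₙ = n(a₁+aₙ)/2 = 37×(14+302)/2
= 37×316/2 = 5846

S_37 = 5846


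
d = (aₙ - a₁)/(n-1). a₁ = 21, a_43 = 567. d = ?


d = (aₙ - a₁)/(n-1)
= (567 - 21)/(43-1)
= 546/42 = 13

d = 13


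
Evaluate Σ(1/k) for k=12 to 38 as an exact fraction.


Σₖ₌12^38 1/k = 1/12 + 1/13 + 1/14 + ... + 1/38
= 922056143114129/763275922437600
≈ 1.208

Sum = 922056143114129/763275922437600 ≈ 1.208


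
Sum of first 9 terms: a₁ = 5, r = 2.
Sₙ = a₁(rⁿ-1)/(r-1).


Sₙ = 5×(2^9 - 1)/(2 - 1)
= 5×(512 - 1)/1
= 5×511/1
= 2555

S_9 = 2555


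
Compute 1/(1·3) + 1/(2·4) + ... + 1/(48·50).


1/(k(k+2)) = (1/2)·(1/k - 1/(k+2)) (partial fractions)
Telescoping: Σ = (1/2)·(1 + 1/2 - 1/49 - 1/50) = 894/1225

Sum = 894/1225


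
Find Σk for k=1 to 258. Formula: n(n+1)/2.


n(n+1)/2 = 258×259/2 = 66822/2 = 33411

Σk = 33411


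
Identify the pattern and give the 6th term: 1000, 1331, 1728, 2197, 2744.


Pattern: perfect cubes: n³
Terms: 1000, 1331, 1728, 2197, 2744
Next term = 3375

Next term = 3375


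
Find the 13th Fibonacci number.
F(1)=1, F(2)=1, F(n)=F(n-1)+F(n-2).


Fibonacci sequence: 1, 1, 2, 3, 5, 8, 13, 21, 34, 55, 89, ...
F(13) = 233

F(13) = 233


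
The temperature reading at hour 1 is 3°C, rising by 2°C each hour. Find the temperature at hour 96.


aₙ = a₁ + (n-1)d
= 3 + (96-1)×2
= 3 + 190
= 193

a_96 = 193


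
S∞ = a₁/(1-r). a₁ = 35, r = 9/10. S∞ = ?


S∞ = a₁/(1-r) = 35/(1 - 9/10)
= 35/(1/10)
= 350

S∞ = 350


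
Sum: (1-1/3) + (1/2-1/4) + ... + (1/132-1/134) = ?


Telescoping with gap 2: two head and two tail terms survive.
= (1 + 1/2) - (1/133 + 1/134)
= 3/2 - 1/133 - 1/134 = 13233/8911

Sum = 13233/8911


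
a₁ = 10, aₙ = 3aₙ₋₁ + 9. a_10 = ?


Computing step by step:
a_1 = 10
a_2 = 39
a_3 = 126
a_4 = 387
a_5 = 1170
a_6 = 3519
a_7 = 10566
a_8 = 31707
a_9 = 95130
a_10 = 285399


a_10 = 285399


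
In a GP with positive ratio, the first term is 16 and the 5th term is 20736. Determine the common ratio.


r^(n-1) = aₙ/a₁
r^4 = 20736/16 = 1296
r = 1296^(1/4)
= ±6; taking r > 0 gives r = 6

r = 6


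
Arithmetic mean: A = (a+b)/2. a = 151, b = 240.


AM = (151 + 240)/2 = 391/2 = 195.5

AM = 195.5


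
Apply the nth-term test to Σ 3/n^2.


lim(n→∞) 3/n^2 = 0
lim aₙ = 0 → nth-term test is INCONCLUSIVE
(Need other tests; this is actually a convergent p-series with p=2 > 1)

Inconclusive (lim aₙ = 0; need another test)


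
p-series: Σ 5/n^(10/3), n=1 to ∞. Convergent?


p-series test: Σ c/n^p converges if p > 1, diverges if p ≤ 1 (constant c > 0 doesn't affect convergence).
p = 10/3
10/3 > 1 → CONVERGES

Converges (p = 10/3 > 1)


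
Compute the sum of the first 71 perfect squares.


n = 71
n(n+1)(2n+1)/6 = 71×72×143/6
= 731016/6 = 121836

Σk² = 121836


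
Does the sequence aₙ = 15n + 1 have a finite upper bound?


aₙ = 15n + 1 → as n→∞, aₙ→∞
No finite upper bound exists
The sequence is UNBOUNDED

Unbounded (aₙ → ∞ as n → ∞)


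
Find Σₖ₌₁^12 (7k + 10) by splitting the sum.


Σ(7k+10) = 7·Σk + 10·n
= 7·78 + 10·12
= 546 + 120 = 666

Σ = 666


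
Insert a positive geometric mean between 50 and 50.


GM = √(50×50) = √2500 = 50

GM = 50


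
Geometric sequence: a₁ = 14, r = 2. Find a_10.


aₙ = a₁·r^(n-1)
= 14×2^9
= 14×512
= 7168

a_10 = 7168


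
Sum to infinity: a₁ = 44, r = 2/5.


S∞ = a₁/(1-r) = 44/(1 - 2/5)
= 44/(3/5)
= 220/3

S∞ = 220/3


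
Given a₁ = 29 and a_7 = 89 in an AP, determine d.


d = (aₙ - a₁)/(n-1)
= (89 - 29)/(7-1)
= 60/6 = 10

d = 10


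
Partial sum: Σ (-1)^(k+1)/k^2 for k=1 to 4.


S = 1 - 1/4 + 1/9 - 1/16
= 0.7986
(Full series converges to +π²/12 ≈ +0.8225)

S_4 = 0.7986


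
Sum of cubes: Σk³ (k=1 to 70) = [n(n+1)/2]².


n(n+1)/2 = 70×71/2 = 2485
Σk³ = 2485² = 6175225

Σk³ = 6175225


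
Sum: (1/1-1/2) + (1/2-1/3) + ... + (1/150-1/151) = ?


Telescoping: adjacent terms cancel.
= 1/1 - 1/151
= 1 - 1/151 = 150/151

Sum = 150/151


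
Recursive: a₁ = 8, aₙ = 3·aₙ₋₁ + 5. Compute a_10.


Computing step by step:
a_1 = 8
a_2 = 29
a_3 = 92
a_4 = 281
a_5 = 848
a_6 = 2549
a_7 = 7652
a_8 = 22961
a_9 = 68888
a_10 = 206669


a_10 = 206669


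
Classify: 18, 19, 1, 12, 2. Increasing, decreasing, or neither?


Differences: 1, -18, 11, -10
Difference at position 1 is +1 (> 0) but position 2 is -18 (< 0) — sequence both rises and falls
→ NOT monotonic

Not monotonic


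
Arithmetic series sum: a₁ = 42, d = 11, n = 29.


aₙ = 42 + (29-1)×11 = 350
Sₙ = n(a₁+aₙ)/2 = 29×(42+350)/2
= 29×392/2 = 5684

S_29 = 5684


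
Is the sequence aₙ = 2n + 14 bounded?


aₙ = 2n + 14 → as n→∞, aₙ→∞
No finite upper bound exists
The sequence is UNBOUNDED

Unbounded (aₙ → ∞ as n → ∞)


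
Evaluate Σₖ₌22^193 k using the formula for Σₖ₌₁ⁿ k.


Σₖ₌22^193 k = Σₖ₌₁^193 k − Σₖ₌₁^21 k
= 193·194/2 − 21·22/2
= 18721 − 231 = 18490

Σk = 18490


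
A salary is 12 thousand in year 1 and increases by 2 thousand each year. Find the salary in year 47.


aₙ = a₁ + (n-1)d
= 12 + (47-1)×2
= 12 + 92
= 104

a_47 = 104


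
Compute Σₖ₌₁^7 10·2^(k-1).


Sₙ = 10×(2^7 - 1)/(2 - 1)
= 10×(128 - 1)/1
= 10×127/1
= 1270

S_7 = 1270


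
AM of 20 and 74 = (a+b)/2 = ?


AM = (20 + 74)/2 = 94/2 = 47

AM = 47


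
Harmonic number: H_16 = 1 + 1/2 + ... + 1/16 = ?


H_16 = 1/1 + 1/2 + 1/3 + ... + 1/16
= 2436559/720720
≈ 3.3807

H_16 = 2436559/720720 ≈ 3.3807


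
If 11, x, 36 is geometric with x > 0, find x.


GM = √(11×36) = √396 = 19.8997

GM = 19.8997


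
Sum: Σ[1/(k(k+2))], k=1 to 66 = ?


1/(k(k+2)) = (1/2)·(1/k - 1/(k+2)) (partial fractions)
Telescoping: Σ = (1/2)·(1 + 1/2 - 1/67 - 1/68) = 6699/9112

Sum = 6699/9112


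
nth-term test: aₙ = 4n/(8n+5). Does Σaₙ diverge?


lim(n→∞) 4n/(8n+5) = 4/8 = 1/2  (divide numerator and denominator by n)
lim aₙ = 1/2 ≠ 0 → series DIVERGES

Diverges (lim aₙ = 1/2 ≠ 0)


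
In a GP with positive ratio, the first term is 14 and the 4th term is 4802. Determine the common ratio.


r^(n-1) = aₙ/a₁
r^3 = 4802/14 = 343
r = 343^(1/3)
= 7

r = 7


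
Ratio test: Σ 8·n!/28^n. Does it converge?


aₙ = 8·n!/28^n
a_{n+1}/aₙ = (n+1)!/28^(n+1) × 28^n/n!  (constant 8 cancels)
= (n+1)/28
L = lim(n→∞) (n+1)/28 = ∞
L > 1 → series DIVERGES

Diverges (ratio test: L = ∞ > 1)


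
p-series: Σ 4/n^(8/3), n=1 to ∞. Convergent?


p-series test: Σ c/n^p converges if p > 1, diverges if p ≤ 1 (constant c > 0 doesn't affect convergence).
p = 8/3
8/3 > 1 → CONVERGES

Converges (p = 8/3 > 1)


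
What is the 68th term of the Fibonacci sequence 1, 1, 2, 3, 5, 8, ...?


Fibonacci sequence: 1, 1, 2, 3, 5, 8, 13, 21, 34, 55, 89, ...
F(68) = 72723460248141

F(68) = 72723460248141


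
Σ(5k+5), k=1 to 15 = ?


Σ(5k+5) = 5·Σk + 5·n
= 5·120 + 5·15
= 600 + 75 = 675

Σ = 675


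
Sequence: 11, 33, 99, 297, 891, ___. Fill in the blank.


Pattern: geometric (r=3)
Terms: 11, 33, 99, 297, 891
Next term = 2673

Next term = 2673


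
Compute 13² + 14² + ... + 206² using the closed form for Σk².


Σₖ₌13^206 k² = Σₖ₌₁^206 k² − Σₖ₌₁^12 k²
= 206·207·413/6 − 12·13·25/6
= 2935191 − 650 = 2934541

Σk² = 2934541


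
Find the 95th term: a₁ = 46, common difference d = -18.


aₙ = a₁ + (n-1)d
= 46 + (95-1)×-18
= 46 - 1692
= -1646

a_95 = -1646


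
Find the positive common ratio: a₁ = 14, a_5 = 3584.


r^(n-1) = aₙ/a₁
r^4 = 3584/14 = 256
r = 256^(1/4)
= ±4; taking r > 0 gives r = 4

r = 4


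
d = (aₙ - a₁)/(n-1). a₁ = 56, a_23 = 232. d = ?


d = (aₙ - a₁)/(n-1)
= (232 - 56)/(23-1)
= 176/22 = 8

d = 8


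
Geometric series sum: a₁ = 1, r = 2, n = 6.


Sₙ = 1×(2^6 - 1)/(2 - 1)
= 1×(64 - 1)/1
= 1×63/1
= 63

S_6 = 63


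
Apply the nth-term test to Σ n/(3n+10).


lim(n→∞) n/(3n+10) = 1/3 = 1/3  (divide numerator and denominator by n)
lim aₙ = 1/3 ≠ 0 → series DIVERGES

Diverges (lim aₙ = 1/3 ≠ 0)


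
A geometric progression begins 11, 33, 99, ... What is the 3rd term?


aₙ = a₁·r^(n-1)
= 11×3^2
= 11×9
= 99

a_3 = 99


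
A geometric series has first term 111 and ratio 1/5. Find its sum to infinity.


S∞ = a₁/(1-r) = 111/(1 - 1/5)
= 111/(4/5)
= 555/4

S∞ = 555/4


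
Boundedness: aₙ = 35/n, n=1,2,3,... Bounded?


a₁ = 35, a₂ = 35/2, a₃ = 35/3, ...
0 < aₙ ≤ 35 for all n ≥ 1
Lower bound: 0, Upper bound: 35
The sequence IS bounded

Bounded (0 < aₙ ≤ 35)


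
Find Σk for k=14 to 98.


Σₖ₌14^98 k = Σₖ₌₁^98 k − Σₖ₌₁^13 k
= 98·99/2 − 13·14/2
= 4851 − 91 = 4760

Σk = 4760


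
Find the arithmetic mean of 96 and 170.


AM = (96 + 170)/2 = 266/2 = 133

AM = 133


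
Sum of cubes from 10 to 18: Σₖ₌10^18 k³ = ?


Σₖ₌10^18 k³ = [18·19/2]² − [9·10/2]²
= 29241 − 2025 = 27216

Σk³ = 27216


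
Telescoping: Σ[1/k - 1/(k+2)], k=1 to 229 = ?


Telescoping with gap 2: two head and two tail terms survive.
= (1 + 1/2) - (1/230 + 1/231)
= 3/2 - 1/230 - 1/231 = 39617/26565

Sum = 39617/26565


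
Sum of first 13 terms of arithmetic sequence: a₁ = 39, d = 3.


aₙ = 39 + (13-1)×3 = 75
Sₙ = n(a₁+aₙ)/2 = 13×(39+75)/2
= 13×114/2 = 741

S_13 = 741


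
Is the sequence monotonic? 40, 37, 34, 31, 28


Differences: -3, -3, -3, -3
All differences < 0 → strictly DECREASING

Monotonically decreasing


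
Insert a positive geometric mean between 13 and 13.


GM = √(13×13) = √169 = 13

GM = 13


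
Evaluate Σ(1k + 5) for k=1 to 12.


Σ(1k+5) = 1·Σk + 5·n
= 1·78 + 5·12
= 78 + 60 = 138

Σ = 138


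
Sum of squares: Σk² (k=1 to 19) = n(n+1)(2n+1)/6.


n = 19
n(n+1)(2n+1)/6 = 19×20×39/6
= 14820/6 = 2470

Σk² = 2470


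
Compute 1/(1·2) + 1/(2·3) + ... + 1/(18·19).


1/(k(k+1)) = 1/k - 1/(k+1) (partial fractions)
Telescoping: Σ = 1 - 1/19 = 18/19

Sum = 18/19


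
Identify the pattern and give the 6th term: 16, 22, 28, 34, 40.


Pattern: arithmetic (d=6)
Terms: 16, 22, 28, 34, 40
Next term = 46

Next term = 46


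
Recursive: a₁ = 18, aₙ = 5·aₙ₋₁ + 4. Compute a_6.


Computing step by step:
a_1 = 18
a_2 = 94
a_3 = 474
a_4 = 2374
a_5 = 11874
a_6 = 59374


a_6 = 59374


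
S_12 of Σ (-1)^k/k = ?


S = -1 + 1/2 - 1/3 + 1/4 - 1/5 + 1/6 - 1/7 + 1/8 ± ...
= -0.6532
(Full series converges to -ln(2) ≈ -0.6931)

S_12 = -0.6532


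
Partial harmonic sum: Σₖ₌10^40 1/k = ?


Σₖ₌10^40 1/k = 1/10 + 1/11 + 1/12 + ... + 1/40
= 100584139194439/69388720221600
≈ 1.4496

Sum = 100584139194439/69388720221600 ≈ 1.4496


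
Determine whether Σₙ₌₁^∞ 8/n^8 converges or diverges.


p-series test: Σ c/n^p converges if p > 1, diverges if p ≤ 1 (constant c > 0 doesn't affect convergence).
p = 8
8 > 1 → CONVERGES

Converges (p = 8 > 1)


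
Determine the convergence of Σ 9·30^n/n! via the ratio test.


aₙ = 9·30^n/n!
a_{n+1}/aₙ = 30^(n+1)/(n+1)! × n!/30^n  (constant 9 cancels)
= 30/(n+1)
L = lim(n→∞) 30/(n+1) = 0
L < 1 → series CONVERGES

Converges (ratio test: L = 0 < 1)


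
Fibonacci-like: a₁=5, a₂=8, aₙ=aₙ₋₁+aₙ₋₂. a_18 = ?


Computing iteratively: 5, 8, 13, 21, 34, 55, 89, 144, 233, 377, 610, 987, ...
a_18 = 17711

a_18 = 17711


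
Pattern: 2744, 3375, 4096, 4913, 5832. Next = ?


Pattern: perfect cubes: n³
Terms: 2744, 3375, 4096, 4913, 5832
Next term = 6859

Next term = 6859


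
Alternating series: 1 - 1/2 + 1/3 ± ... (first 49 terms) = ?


S = 1 - 1/2 + 1/3 - 1/4 + 1/5 - 1/6 + 1/7 - 1/8 ± ...
= 0.7032
(Full series converges to +ln(2) ≈ +0.6931)

S_49 = 0.7032


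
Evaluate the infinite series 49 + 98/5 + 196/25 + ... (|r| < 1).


S∞ = a₁/(1-r) = 49/(1 - 2/5)
= 49/(3/5)
= 245/3

S∞ = 245/3


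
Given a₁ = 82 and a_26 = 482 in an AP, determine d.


d = (aₙ - a₁)/(n-1)
= (482 - 82)/(26-1)
= 400/25 = 16

d = 16


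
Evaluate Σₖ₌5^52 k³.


Σₖ₌5^52 k³ = [52·53/2]² − [4·5/2]²
= 1898884 − 100 = 1898784

Σk³ = 1898784


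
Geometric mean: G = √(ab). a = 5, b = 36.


GM = √(5×36) = √180 = 13.4164

GM = 13.4164


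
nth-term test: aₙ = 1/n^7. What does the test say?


lim(n→∞) 1/n^7 = 0
lim aₙ = 0 → nth-term test is INCONCLUSIVE
(Need other tests; this is actually a convergent p-series with p=7 > 1)

Inconclusive (lim aₙ = 0; need another test)


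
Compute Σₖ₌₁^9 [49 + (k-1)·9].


aₙ = 49 + (9-1)×9 = 121
Sₙ = n(a₁+aₙ)/2 = 9×(49+121)/2
= 9×170/2 = 765

S_9 = 765


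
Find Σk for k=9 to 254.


Σₖ₌9^254 k = Σₖ₌₁^254 k − Σₖ₌₁^8 k
= 254·255/2 − 8·9/2
= 32385 − 36 = 32349

Σk = 32349


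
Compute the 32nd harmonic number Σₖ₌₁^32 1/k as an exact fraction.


H_32 = 1/1 + 1/2 + 1/3 + ... + 1/32
= 586061125622639/144403552893600
≈ 4.0585

H_32 = 586061125622639/144403552893600 ≈ 4.0585


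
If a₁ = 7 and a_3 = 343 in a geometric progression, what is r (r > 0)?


r^(n-1) = aₙ/a₁
r^2 = 343/7 = 49
r = 49^(1/2)
= ±7; taking r > 0 gives r = 7

r = 7


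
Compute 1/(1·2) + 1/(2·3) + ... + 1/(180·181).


1/(k(k+1)) = 1/k - 1/(k+1) (partial fractions)
Telescoping: Σ = 1 - 1/181 = 180/181

Sum = 180/181


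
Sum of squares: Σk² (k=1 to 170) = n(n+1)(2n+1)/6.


n = 170
n(n+1)(2n+1)/6 = 170×171×341/6
= 9912870/6 = 1652145

Σk² = 1652145


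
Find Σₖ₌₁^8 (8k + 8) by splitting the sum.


Σ(8k+8) = 8·Σk + 8·n
= 8·36 + 8·8
= 288 + 64 = 352

Σ = 352


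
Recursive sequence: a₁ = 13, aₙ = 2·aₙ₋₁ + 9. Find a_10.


Computing step by step:
a_1 = 13
a_2 = 35
a_3 = 79
a_4 = 167
a_5 = 343
a_6 = 695
a_7 = 1399
a_8 = 2807
a_9 = 5623
a_10 = 11255


a_10 = 11255


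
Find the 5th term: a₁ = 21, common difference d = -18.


aₙ = a₁ + (n-1)d
= 21 + (5-1)×-18
= 21 - 72
= -51

a_5 = -51


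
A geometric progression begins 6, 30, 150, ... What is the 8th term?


aₙ = a₁·r^(n-1)
= 6×5^7
= 6×78125
= 468750

a_8 = 468750


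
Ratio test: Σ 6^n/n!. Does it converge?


aₙ = 6^n/n!
a_{n+1}/aₙ = 6^(n+1)/(n+1)! × n!/6^n
= 6/(n+1)
L = lim(n→∞) 6/(n+1) = 0
L < 1 → series CONVERGES

Converges (ratio test: L = 0 < 1)


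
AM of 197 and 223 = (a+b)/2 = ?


AM = (197 + 223)/2 = 420/2 = 210

AM = 210


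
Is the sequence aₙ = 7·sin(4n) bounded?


For all n, -1 ≤ sin(4n) ≤ 1, so -7 ≤ 7·sin(4n) ≤ 7
Lower bound: -7, Upper bound: 7
The sequence IS bounded

Bounded (-7 ≤ aₙ ≤ 7)


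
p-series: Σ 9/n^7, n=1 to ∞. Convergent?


p-series test: Σ c/n^p converges if p > 1, diverges if p ≤ 1 (constant c > 0 doesn't affect convergence).
p = 7
7 > 1 → CONVERGES

Converges (p = 7 > 1)


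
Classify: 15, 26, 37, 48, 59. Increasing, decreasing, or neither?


Differences: 11, 11, 11, 11
All differences > 0 → strictly INCREASING

Monotonically increasing


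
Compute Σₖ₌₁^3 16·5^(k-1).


Sₙ = 16×(5^3 - 1)/(5 - 1)
= 16×(125 - 1)/4
= 16×124/4
= 496

S_3 = 496


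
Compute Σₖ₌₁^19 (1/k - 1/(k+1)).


Telescoping: adjacent terms cancel.
= 1/1 - 1/20
= 1 - 1/20 = 19/20

Sum = 19/20


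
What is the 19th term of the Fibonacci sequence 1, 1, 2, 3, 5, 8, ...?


Fibonacci sequence: 1, 1, 2, 3, 5, 8, 13, 21, 34, 55, 89, ...
F(19) = 4181

F(19) = 4181


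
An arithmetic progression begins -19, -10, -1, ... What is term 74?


aₙ = a₁ + (n-1)d
= -19 + (74-1)×9
= -19 + 657
= 638

a_74 = 638


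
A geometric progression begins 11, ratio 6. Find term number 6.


aₙ = a₁·r^(n-1)
= 11×6^5
= 11×7776
= 85536

a_6 = 85536


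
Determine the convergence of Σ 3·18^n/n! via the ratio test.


aₙ = 3·18^n/n!
a_{n+1}/aₙ = 18^(n+1)/(n+1)! × n!/18^n  (constant 3 cancels)
= 18/(n+1)
L = lim(n→∞) 18/(n+1) = 0
L < 1 → series CONVERGES

Converges (ratio test: L = 0 < 1)


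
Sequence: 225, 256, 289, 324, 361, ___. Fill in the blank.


Pattern: perfect squares: n²
Terms: 225, 256, 289, 324, 361
Next term = 400

Next term = 400


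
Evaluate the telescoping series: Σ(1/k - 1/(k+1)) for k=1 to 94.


Telescoping: adjacent terms cancel.
= 1/1 - 1/95
= 1 - 1/95 = 94/95

Sum = 94/95


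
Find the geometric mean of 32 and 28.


GM = √(32×28) = √896 = 29.9333

GM = 29.9333


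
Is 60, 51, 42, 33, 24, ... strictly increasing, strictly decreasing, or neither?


Differences: -9, -9, -9, -9
All differences < 0 → strictly DECREASING

Monotonically decreasing


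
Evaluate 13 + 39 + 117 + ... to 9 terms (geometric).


Sₙ = 13×(3^9 - 1)/(3 - 1)
= 13×(19683 - 1)/2
= 13×19682/2
= 127933

S_9 = 127933


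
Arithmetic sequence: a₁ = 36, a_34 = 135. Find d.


d = (aₙ - a₁)/(n-1)
= (135 - 36)/(34-1)
= 99/33 = 3

d = 3


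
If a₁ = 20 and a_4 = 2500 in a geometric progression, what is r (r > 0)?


r^(n-1) = aₙ/a₁
r^3 = 2500/20 = 125
r = 125^(1/3)
= 5

r = 5


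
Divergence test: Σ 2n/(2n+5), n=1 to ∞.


lim(n→∞) 2n/(2n+5) = 2/2 = 1  (divide numerator and denominator by n)
lim aₙ = 1 ≠ 0 → series DIVERGES

Diverges (lim aₙ = 1 ≠ 0)


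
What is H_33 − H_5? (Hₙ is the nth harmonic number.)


Σₖ₌6^33 1/k = 1/6 + 1/7 + 1/8 + ... + 1/33
= 23701413189829/13127595717600
≈ 1.8055

Sum = 23701413189829/13127595717600 ≈ 1.8055


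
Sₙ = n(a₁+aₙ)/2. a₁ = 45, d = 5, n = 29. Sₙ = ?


aₙ = 45 + (29-1)×5 = 185
Sₙ = n(a₁+aₙ)/2 = 29×(45+185)/2
= 29×230/2 = 3335

S_29 = 3335


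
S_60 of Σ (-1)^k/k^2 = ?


S = -1 + 1/4 - 1/9 + 1/16 - 1/25 + 1/36 - 1/49 + 1/64 ± ...
= -0.8223
(Full series converges to -π²/12 ≈ -0.8225)

S_60 = -0.8223


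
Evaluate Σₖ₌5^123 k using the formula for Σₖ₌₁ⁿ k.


Σₖ₌5^123 k = Σₖ₌₁^123 k − Σₖ₌₁^4 k
= 123·124/2 − 4·5/2
= 7626 − 10 = 7616

Σk = 7616


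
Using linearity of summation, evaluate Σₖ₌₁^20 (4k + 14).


Σ(4k+14) = 4·Σk + 14·n
= 4·210 + 14·20
= 840 + 280 = 1120

Σ = 1120


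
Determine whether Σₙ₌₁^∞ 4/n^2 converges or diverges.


p-series test: Σ c/n^p converges if p > 1, diverges if p ≤ 1 (constant c > 0 doesn't affect convergence).
p = 2
2 > 1 → CONVERGES

Converges (p = 2 > 1)


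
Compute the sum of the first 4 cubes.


n(n+1)/2 = 4×5/2 = 10
Σk³ = 10² = 100

Σk³ = 100


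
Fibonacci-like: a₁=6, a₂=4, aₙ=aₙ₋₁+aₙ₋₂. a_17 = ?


Computing iteratively: 6, 4, 10, 14, 24, 38, 62, 100, 162, 262, 424, 686, ...
a_17 = 7608

a_17 = 7608


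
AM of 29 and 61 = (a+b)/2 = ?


AM = (29 + 61)/2 = 90/2 = 45

AM = 45


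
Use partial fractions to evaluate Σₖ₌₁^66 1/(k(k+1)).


1/(k(k+1)) = 1/k - 1/(k+1) (partial fractions)
Telescoping: Σ = 1 - 1/67 = 66/67

Sum = 66/67


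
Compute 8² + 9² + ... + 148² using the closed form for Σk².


Σₖ₌8^148 k² = Σₖ₌₁^148 k² − Σₖ₌₁^7 k²
= 148·149·297/6 − 7·8·15/6
= 1091574 − 140 = 1091434

Σk² = 1091434


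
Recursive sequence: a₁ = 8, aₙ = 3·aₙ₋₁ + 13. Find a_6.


Computing step by step:
a_1 = 8
a_2 = 37
a_3 = 124
a_4 = 385
a_5 = 1168
a_6 = 3517


a_6 = 3517


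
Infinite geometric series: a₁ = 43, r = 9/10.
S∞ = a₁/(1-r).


S∞ = a₁/(1-r) = 43/(1 - 9/10)
= 43/(1/10)
= 430

S∞ = 430


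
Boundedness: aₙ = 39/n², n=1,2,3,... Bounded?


a₁ = 39, a₂ = 39/4, a₃ = 39/9, ...
0 < aₙ ≤ 39 for all n ≥ 1
The sequence IS bounded

Bounded (0 < aₙ ≤ 39)


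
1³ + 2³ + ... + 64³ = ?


n(n+1)/2 = 64×65/2 = 2080
Σk³ = 2080² = 4326400

Σk³ = 4326400


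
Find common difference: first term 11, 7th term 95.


d = (aₙ - a₁)/(n-1)
= (95 - 11)/(7-1)
= 84/6 = 14

d = 14


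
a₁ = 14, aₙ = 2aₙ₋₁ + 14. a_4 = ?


Computing step by step:
a_1 = 14
a_2 = 42
a_3 = 98
a_4 = 210


a_4 = 210


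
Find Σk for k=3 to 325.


Σₖ₌3^325 k = Σₖ₌₁^325 k − Σₖ₌₁^2 k
= 325·326/2 − 2·3/2
= 52975 − 3 = 52972

Σk = 52972


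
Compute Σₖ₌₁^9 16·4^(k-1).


Sₙ = 16×(4^9 - 1)/(4 - 1)
= 16×(262144 - 1)/3
= 16×262143/3
= 1398096

S_9 = 1398096


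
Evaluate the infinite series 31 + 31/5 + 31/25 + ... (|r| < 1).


S∞ = a₁/(1-r) = 31/(1 - 1/5)
= 31/(4/5)
= 155/4

S∞ = 155/4


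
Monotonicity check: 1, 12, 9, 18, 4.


Differences: 11, -3, 9, -14
Difference at position 1 is +11 (> 0) but position 2 is -3 (< 0) — sequence both rises and falls
→ NOT monotonic

Not monotonic


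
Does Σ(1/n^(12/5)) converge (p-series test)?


p-series test: Σ c/n^p converges if p > 1, diverges if p ≤ 1 (constant c > 0 doesn't affect convergence).
p = 12/5
12/5 > 1 → CONVERGES

Converges (p = 12/5 > 1)


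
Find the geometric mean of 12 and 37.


GM = √(12×37) = √444 = 21.0713

GM = 21.0713


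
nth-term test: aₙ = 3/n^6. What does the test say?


lim(n→∞) 3/n^6 = 0
lim aₙ = 0 → nth-term test is INCONCLUSIVE
(Need other tests; this is actually a convergent p-series with p=6 > 1)

Inconclusive (lim aₙ = 0; need another test)


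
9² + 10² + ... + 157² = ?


Σₖ₌9^157 k² = Σₖ₌₁^157 k² − Σₖ₌₁^8 k²
= 157·158·315/6 − 8·9·17/6
= 1302315 − 204 = 1302111

Σk² = 1302111


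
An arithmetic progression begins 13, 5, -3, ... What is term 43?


aₙ = a₁ + (n-1)d
= 13 + (43-1)×-8
= 13 - 336
= -323

a_43 = -323


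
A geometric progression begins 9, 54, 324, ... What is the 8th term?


aₙ = a₁·r^(n-1)
= 9×6^7
= 9×279936
= 2519424

a_8 = 2519424


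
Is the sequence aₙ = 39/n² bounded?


a₁ = 39, a₂ = 39/4, a₃ = 39/9, ...
0 < aₙ ≤ 39 for all n ≥ 1
The sequence IS bounded

Bounded (0 < aₙ ≤ 39)


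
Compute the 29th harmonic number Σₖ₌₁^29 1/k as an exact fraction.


H_29 = 1/1 + 1/2 + 1/3 + ... + 1/29
= 9227046511387/2329089562800
≈ 3.9617

H_29 = 9227046511387/2329089562800 ≈ 3.9617


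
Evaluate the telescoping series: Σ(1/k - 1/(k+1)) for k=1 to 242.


Telescoping: adjacent terms cancel.
= 1/1 - 1/243
= 1 - 1/243 = 242/243

Sum = 242/243


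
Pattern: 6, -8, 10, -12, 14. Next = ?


Pattern: alternating sign, magnitude arithmetic (d=2)
Terms: 6, -8, 10, -12, 14
Next term = -16

Next term = -16


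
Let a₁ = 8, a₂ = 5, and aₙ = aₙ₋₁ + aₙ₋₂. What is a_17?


Computing iteratively: 8, 5, 13, 18, 31, 49, 80, 129, 209, 338, 547, 885, ...
a_17 = 9815

a_17 = 9815


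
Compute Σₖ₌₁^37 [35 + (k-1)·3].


aₙ = 35 + (37-1)×3 = 143
Sₙ = n(a₁+aₙ)/2 = 37×(35+143)/2
= 37×178/2 = 3293

S_37 = 3293


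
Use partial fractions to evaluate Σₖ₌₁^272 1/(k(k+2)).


1/(k(k+2)) = (1/2)·(1/k - 1/(k+2)) (partial fractions)
Telescoping: Σ = (1/2)·(1 + 1/2 - 1/273 - 1/274) = 27914/37401

Sum = 27914/37401


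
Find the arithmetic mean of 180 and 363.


AM = (180 + 363)/2 = 543/2 = 271.5

AM = 271.5


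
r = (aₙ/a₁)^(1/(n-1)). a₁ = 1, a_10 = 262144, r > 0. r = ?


r^(n-1) = aₙ/a₁
r^9 = 262144/1 = 262144
r = 262144^(1/9)
= 4

r = 4


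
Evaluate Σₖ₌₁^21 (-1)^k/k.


S = -1 + 1/2 - 1/3 + 1/4 - 1/5 + 1/6 - 1/7 + 1/8 ± ...
= -0.7164
(Full series converges to -ln(2) ≈ -0.6931)

S_21 = -0.7164


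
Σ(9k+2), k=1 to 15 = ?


Σ(9k+2) = 9·Σk + 2·n
= 9·120 + 2·15
= 1080 + 30 = 1110

Σ = 1110


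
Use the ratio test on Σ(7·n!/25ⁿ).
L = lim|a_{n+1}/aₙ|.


aₙ = 7·n!/25^n
a_{n+1}/aₙ = (n+1)!/25^(n+1) × 25^n/n!  (constant 7 cancels)
= (n+1)/25
L = lim(n→∞) (n+1)/25 = ∞
L > 1 → series DIVERGES

Diverges (ratio test: L = ∞ > 1)


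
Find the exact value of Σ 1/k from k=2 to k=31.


Σₖ₌2^31 1/k = 1/2 + 1/3 + 1/4 + ... + 1/31
= 218572480850557/72201776446800
≈ 3.0272

Sum = 218572480850557/72201776446800 ≈ 3.0272


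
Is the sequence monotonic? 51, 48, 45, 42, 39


Differences: -3, -3, -3, -3
All differences < 0 → strictly DECREASING

Monotonically decreasing


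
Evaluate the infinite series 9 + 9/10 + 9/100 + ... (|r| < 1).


S∞ = a₁/(1-r) = 9/(1 - 1/10)
= 9/(9/10)
= 10

S∞ = 10


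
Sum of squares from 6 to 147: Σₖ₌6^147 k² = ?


Σₖ₌6^147 k² = Σₖ₌₁^147 k² − Σₖ₌₁^5 k²
= 147·148·295/6 − 5·6·11/6
= 1069670 − 55 = 1069615

Σk² = 1069615


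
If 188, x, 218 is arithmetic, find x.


AM = (188 + 218)/2 = 406/2 = 203

AM = 203


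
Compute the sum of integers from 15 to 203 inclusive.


Σₖ₌15^203 k = Σₖ₌₁^203 k − Σₖ₌₁^14 k
= 203·204/2 − 14·15/2
= 20706 − 105 = 20601

Σk = 20601


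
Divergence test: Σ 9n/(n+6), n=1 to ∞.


lim(n→∞) 9n/(n+6) = 9/1 = 9  (divide numerator and denominator by n)
lim aₙ = 9 ≠ 0 → series DIVERGES

Diverges (lim aₙ = 9 ≠ 0)


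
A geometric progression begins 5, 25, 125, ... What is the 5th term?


aₙ = a₁·r^(n-1)
= 5×5^4
= 5×625
= 3125

a_5 = 3125


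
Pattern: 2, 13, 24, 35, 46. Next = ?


Pattern: arithmetic (d=11)
Terms: 2, 13, 24, 35, 46
Next term = 57

Next term = 57


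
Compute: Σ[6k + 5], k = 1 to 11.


Σ(6k+5) = 6·Σk + 5·n
= 6·66 + 5·11
= 396 + 55 = 451

Σ = 451


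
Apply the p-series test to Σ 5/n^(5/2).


p-series test: Σ c/n^p converges if p > 1, diverges if p ≤ 1 (constant c > 0 doesn't affect convergence).
p = 5/2
5/2 > 1 → CONVERGES

Converges (p = 5/2 > 1)


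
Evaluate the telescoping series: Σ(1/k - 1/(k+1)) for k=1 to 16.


Telescoping: adjacent terms cancel.
= 1/1 - 1/17
= 1 - 1/17 = 16/17

Sum = 16/17


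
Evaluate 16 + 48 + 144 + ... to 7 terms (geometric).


Sₙ = 16×(3^7 - 1)/(3 - 1)
= 16×(2187 - 1)/2
= 16×2186/2
= 17488

S_7 = 17488


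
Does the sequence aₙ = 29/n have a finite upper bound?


a₁ = 29, a₂ = 29/2, a₃ = 29/3, ...
0 < aₙ ≤ 29 for all n ≥ 1
Lower bound: 0, Upper bound: 29
The sequence IS bounded

Bounded (0 < aₙ ≤ 29)


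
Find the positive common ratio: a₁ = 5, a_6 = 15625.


r^(n-1) = aₙ/a₁
r^5 = 15625/5 = 3125
r = 3125^(1/5)
= 5

r = 5


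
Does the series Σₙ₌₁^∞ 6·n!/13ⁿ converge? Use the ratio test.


aₙ = 6·n!/13^n
a_{n+1}/aₙ = (n+1)!/13^(n+1) × 13^n/n!  (constant 6 cancels)
= (n+1)/13
L = lim(n→∞) (n+1)/13 = ∞
L > 1 → series DIVERGES

Diverges (ratio test: L = ∞ > 1)


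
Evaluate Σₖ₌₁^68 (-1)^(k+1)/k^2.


S = 1 - 1/4 + 1/9 - 1/16 + 1/25 - 1/36 + 1/49 - 1/64 ± ...
= 0.8224
(Full series converges to +π²/12 ≈ +0.8225)

S_68 = 0.8224


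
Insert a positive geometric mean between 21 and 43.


GM = √(21×43) = √903 = 30.05

GM = 30.05


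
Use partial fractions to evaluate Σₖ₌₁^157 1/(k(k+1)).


1/(k(k+1)) = 1/k - 1/(k+1) (partial fractions)
Telescoping: Σ = 1 - 1/158 = 157/158

Sum = 157/158


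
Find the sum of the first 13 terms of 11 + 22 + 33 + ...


aₙ = 11 + (13-1)×11 = 143
Sₙ = n(a₁+aₙ)/2 = 13×(11+143)/2
= 13×154/2 = 1001

S_13 = 1001


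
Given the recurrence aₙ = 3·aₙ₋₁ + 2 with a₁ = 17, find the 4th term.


Computing step by step:
a_1 = 17
a_2 = 53
a_3 = 161
a_4 = 485


a_4 = 485


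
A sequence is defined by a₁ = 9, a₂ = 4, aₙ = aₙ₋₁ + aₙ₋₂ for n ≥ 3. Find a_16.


Computing iteratively: 9, 4, 13, 17, 30, 47, 77, 124, 201, 325, 526, 851, ...
a_16 = 5833

a_16 = 5833


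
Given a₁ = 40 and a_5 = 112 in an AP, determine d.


d = (aₙ - a₁)/(n-1)
= (112 - 40)/(5-1)
= 72/4 = 18

d = 18


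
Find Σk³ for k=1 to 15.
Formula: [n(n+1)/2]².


n(n+1)/2 = 15×16/2 = 120
Σk³ = 120² = 14400

Σk³ = 14400


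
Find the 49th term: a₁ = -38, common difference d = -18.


aₙ = a₁ + (n-1)d
= -38 + (49-1)×-18
= -38 - 864
= -902

a_49 = -902


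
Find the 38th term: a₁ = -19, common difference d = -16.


aₙ = a₁ + (n-1)d
= -19 + (38-1)×-16
= -19 - 592
= -611

a_38 = -611


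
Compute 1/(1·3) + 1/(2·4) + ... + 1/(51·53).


1/(k(k+2)) = (1/2)·(1/k - 1/(k+2)) (partial fractions)
Telescoping: Σ = (1/2)·(1 + 1/2 - 1/52 - 1/53) = 4029/5512

Sum = 4029/5512


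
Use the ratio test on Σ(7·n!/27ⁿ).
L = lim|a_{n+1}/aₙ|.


aₙ = 7·n!/27^n
a_{n+1}/aₙ = (n+1)!/27^(n+1) × 27^n/n!  (constant 7 cancels)
= (n+1)/27
L = lim(n→∞) (n+1)/27 = ∞
L > 1 → series DIVERGES

Diverges (ratio test: L = ∞ > 1)


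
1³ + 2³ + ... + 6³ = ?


n(n+1)/2 = 6×7/2 = 21
Σk³ = 21² = 441

Σk³ = 441


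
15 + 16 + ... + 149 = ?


Σₖ₌15^149 k = Σₖ₌₁^149 k − Σₖ₌₁^14 k
= 149·150/2 − 14·15/2
= 11175 − 105 = 11070

Σk = 11070


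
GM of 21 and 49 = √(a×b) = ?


GM = √(21×49) = √1029 = 32.078

GM = 32.078


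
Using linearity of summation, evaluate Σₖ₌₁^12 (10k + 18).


Σ(10k+18) = 10·Σk + 18·n
= 10·78 + 18·12
= 780 + 216 = 996

Σ = 996


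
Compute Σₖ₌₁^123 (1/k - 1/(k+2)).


Telescoping with gap 2: two head and two tail terms survive.
= (1 + 1/2) - (1/124 + 1/125)
= 3/2 - 1/124 - 1/125 = 23001/15500

Sum = 23001/15500


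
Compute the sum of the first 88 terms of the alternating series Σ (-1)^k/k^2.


S = -1 + 1/4 - 1/9 + 1/16 - 1/25 + 1/36 - 1/49 + 1/64 ± ...
= -0.8224
(Full series converges to -π²/12 ≈ -0.8225)

S_88 = -0.8224


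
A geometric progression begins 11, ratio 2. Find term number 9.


aₙ = a₁·r^(n-1)
= 11×2^8
= 11×256
= 2816

a_9 = 2816


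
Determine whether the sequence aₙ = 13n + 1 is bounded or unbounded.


aₙ = 13n + 1 → as n→∞, aₙ→∞
No finite upper bound exists
The sequence is UNBOUNDED

Unbounded (aₙ → ∞ as n → ∞)


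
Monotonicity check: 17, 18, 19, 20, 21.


Differences: 1, 1, 1, 1
All differences > 0 → strictly INCREASING

Monotonically increasing


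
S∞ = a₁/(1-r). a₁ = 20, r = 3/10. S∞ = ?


S∞ = a₁/(1-r) = 20/(1 - 3/10)
= 20/(7/10)
= 200/7

S∞ = 200/7


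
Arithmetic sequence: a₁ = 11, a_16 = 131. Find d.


d = (aₙ - a₁)/(n-1)
= (131 - 11)/(16-1)
= 120/15 = 8

d = 8


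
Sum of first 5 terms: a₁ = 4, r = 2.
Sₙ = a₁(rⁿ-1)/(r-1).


Sₙ = 4×(2^5 - 1)/(2 - 1)
= 4×(32 - 1)/1
= 4×31/1
= 124

S_5 = 124


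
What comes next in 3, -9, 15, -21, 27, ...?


Pattern: alternating sign, magnitude arithmetic (d=6)
Terms: 3, -9, 15, -21, 27
Next term = -33

Next term = -33


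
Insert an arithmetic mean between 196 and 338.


AM = (196 + 338)/2 = 534/2 = 267

AM = 267


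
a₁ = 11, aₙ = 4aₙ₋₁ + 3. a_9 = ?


Computing step by step:
a_1 = 11
a_2 = 47
a_3 = 191
a_4 = 767
a_5 = 3071
a_6 = 12287
a_7 = 49151
a_8 = 196607
a_9 = 786431


a_9 = 786431


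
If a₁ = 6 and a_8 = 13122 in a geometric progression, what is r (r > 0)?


r^(n-1) = aₙ/a₁
r^7 = 13122/6 = 2187
r = 2187^(1/7)
= 3

r = 3


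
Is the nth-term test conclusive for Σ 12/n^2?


lim(n→∞) 12/n^2 = 0
lim aₙ = 0 → nth-term test is INCONCLUSIVE
(Need other tests; this is actually a convergent p-series with p=2 > 1)

Inconclusive (lim aₙ = 0; need another test)


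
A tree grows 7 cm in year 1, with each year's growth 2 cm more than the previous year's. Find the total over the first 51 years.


aₙ = 7 + (51-1)×2 = 107
Sₙ = n(a₁+aₙ)/2 = 51×(7+107)/2
= 51×114/2 = 2907

S_51 = 2907


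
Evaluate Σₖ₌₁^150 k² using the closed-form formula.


n = 150
n(n+1)(2n+1)/6 = 150×151×301/6
= 6817650/6 = 1136275

Σk² = 1136275


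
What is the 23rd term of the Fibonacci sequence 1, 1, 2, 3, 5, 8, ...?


Fibonacci sequence: 1, 1, 2, 3, 5, 8, 13, 21, 34, 55, 89, ...
F(23) = 28657

F(23) = 28657


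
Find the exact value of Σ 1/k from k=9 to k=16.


Σₖ₌9^16 1/k = 1/9 + 1/10 + 1/11 + 1/12 + 1/13 + 1/14 + 1/15 + 1/16
= 95549/144144
≈ 0.6629

Sum = 95549/144144 ≈ 0.6629


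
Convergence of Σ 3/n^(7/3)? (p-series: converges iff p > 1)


p-series test: Σ c/n^p converges if p > 1, diverges if p ≤ 1 (constant c > 0 doesn't affect convergence).
p = 7/3
7/3 > 1 → CONVERGES

Converges (p = 7/3 > 1)


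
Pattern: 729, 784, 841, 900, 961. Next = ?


Pattern: perfect squares: n²
Terms: 729, 784, 841, 900, 961
Next term = 1024

Next term = 1024


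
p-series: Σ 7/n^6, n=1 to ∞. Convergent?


p-series test: Σ c/n^p converges if p > 1, diverges if p ≤ 1 (constant c > 0 doesn't affect convergence).
p = 6
6 > 1 → CONVERGES

Converges (p = 6 > 1)


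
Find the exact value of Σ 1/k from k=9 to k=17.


Σₖ₌9^17 1/k = 1/9 + 1/10 + 1/11 + 1/12 + 1/13 + 1/14 + 1/15 + 1/16 + 1/17
= 1768477/2450448
≈ 0.7217

Sum = 1768477/2450448 ≈ 0.7217


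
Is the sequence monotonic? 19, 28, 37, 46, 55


Differences: 9, 9, 9, 9
All differences > 0 → strictly INCREASING

Monotonically increasing


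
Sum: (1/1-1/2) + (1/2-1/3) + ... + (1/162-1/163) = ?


Telescoping: adjacent terms cancel.
= 1/1 - 1/163
= 1 - 1/163 = 162/163

Sum = 162/163


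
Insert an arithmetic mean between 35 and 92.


AM = (35 + 92)/2 = 127/2 = 63.5

AM = 63.5


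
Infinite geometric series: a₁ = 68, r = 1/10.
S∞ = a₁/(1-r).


S∞ = a₁/(1-r) = 68/(1 - 1/10)
= 68/(9/10)
= 680/9

S∞ = 680/9


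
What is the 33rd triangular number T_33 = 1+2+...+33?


n(n+1)/2 = 33×34/2 = 1122/2 = 561

Σk = 561


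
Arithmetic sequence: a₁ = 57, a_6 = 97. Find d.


d = (aₙ - a₁)/(n-1)
= (97 - 57)/(6-1)
= 40/5 = 8

d = 8


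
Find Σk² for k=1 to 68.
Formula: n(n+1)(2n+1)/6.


n = 68
n(n+1)(2n+1)/6 = 68×69×137/6
= 642804/6 = 107134

Σk² = 107134


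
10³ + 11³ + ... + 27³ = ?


Σₖ₌10^27 k³ = [27·28/2]² − [9·10/2]²
= 142884 − 2025 = 140859

Σk³ = 140859


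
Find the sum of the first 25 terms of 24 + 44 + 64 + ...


aₙ = 24 + (25-1)×20 = 504
Sₙ = n(a₁+aₙ)/2 = 25×(24+504)/2
= 25×528/2 = 6600

S_25 = 6600


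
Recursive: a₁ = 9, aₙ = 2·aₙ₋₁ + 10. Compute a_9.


Computing step by step:
a_1 = 9
a_2 = 28
a_3 = 66
a_4 = 142
a_5 = 294
a_6 = 598
a_7 = 1206
a_8 = 2422
a_9 = 4854


a_9 = 4854


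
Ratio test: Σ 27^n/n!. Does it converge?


aₙ = 27^n/n!
a_{n+1}/aₙ = 27^(n+1)/(n+1)! × n!/27^n
= 27/(n+1)
L = lim(n→∞) 27/(n+1) = 0
L < 1 → series CONVERGES

Converges (ratio test: L = 0 < 1)


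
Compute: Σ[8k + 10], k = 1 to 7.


Σ(8k+10) = 8·Σk + 10·n
= 8·28 + 10·7
= 224 + 70 = 294

Σ = 294


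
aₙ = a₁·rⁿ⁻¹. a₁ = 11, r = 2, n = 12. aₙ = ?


aₙ = a₁·r^(n-1)
= 11×2^11
= 11×2048
= 22528

a_12 = 22528


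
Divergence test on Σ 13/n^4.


lim(n→∞) 13/n^4 = 0
lim aₙ = 0 → nth-term test is INCONCLUSIVE
(Need other tests; this is actually a convergent p-series with p=4 > 1)

Inconclusive (lim aₙ = 0; need another test)


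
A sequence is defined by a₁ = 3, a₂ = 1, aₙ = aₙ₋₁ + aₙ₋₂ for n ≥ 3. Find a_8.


Computing iteratively: 3, 1, 4, 5, 9, 14, 23, 37
a_8 = 37

a_8 = 37


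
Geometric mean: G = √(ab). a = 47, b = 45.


GM = √(47×45) = √2115 = 45.9891

GM = 45.9891


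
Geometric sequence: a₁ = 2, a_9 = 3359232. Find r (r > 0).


r^(n-1) = aₙ/a₁
r^8 = 3359232/2 = 1679616
r = 1679616^(1/8)
= ±6; taking r > 0 gives r = 6

r = 6


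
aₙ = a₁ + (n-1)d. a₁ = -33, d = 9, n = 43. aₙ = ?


aₙ = a₁ + (n-1)d
= -33 + (43-1)×9
= -33 + 378
= 345

a_43 = 345


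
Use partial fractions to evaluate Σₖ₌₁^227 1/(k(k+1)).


1/(k(k+1)) = 1/k - 1/(k+1) (partial fractions)
Telescoping: Σ = 1 - 1/228 = 227/228

Sum = 227/228


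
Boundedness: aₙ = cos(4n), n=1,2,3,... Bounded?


For all n, -1 ≤ cos(4n) ≤ 1, so -1 ≤ cos(4n) ≤ 1
Lower bound: -1, Upper bound: 1
The sequence IS bounded

Bounded (-1 ≤ aₙ ≤ 1)


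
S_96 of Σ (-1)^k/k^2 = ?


S = -1 + 1/4 - 1/9 + 1/16 - 1/25 + 1/36 - 1/49 + 1/64 ± ...
= -0.8224
(Full series converges to -π²/12 ≈ -0.8225)

S_96 = -0.8224


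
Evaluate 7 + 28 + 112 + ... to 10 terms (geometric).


Sₙ = 7×(4^10 - 1)/(4 - 1)
= 7×(1048576 - 1)/3
= 7×1048575/3
= 2446675

S_10 = 2446675


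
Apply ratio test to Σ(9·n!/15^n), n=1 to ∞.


aₙ = 9·n!/15^n
a_{n+1}/aₙ = (n+1)!/15^(n+1) × 15^n/n!  (constant 9 cancels)
= (n+1)/15
L = lim(n→∞) (n+1)/15 = ∞
L > 1 → series DIVERGES

Diverges (ratio test: L = ∞ > 1)


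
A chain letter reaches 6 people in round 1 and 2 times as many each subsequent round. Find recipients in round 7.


aₙ = a₁·r^(n-1)
= 6×2^6
= 6×64
= 384

a_7 = 384


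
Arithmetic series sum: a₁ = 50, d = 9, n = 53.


aₙ = 50 + (53-1)×9 = 518
Sₙ = n(a₁+aₙ)/2 = 53×(50+518)/2
= 53×568/2 = 15052

S_53 = 15052


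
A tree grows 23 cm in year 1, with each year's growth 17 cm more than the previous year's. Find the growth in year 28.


aₙ = a₁ + (n-1)d
= 23 + (28-1)×17
= 23 + 459
= 482

a_28 = 482


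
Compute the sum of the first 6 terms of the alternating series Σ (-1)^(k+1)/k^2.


S = 1 - 1/4 + 1/9 - 1/16 + 1/25 - 1/36
= 0.8108
(Full series converges to +π²/12 ≈ +0.8225)

S_6 = 0.8108


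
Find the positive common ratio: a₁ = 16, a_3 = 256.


r^(n-1) = aₙ/a₁
r^2 = 256/16 = 16
r = 16^(1/2)
= ±4; taking r > 0 gives r = 4

r = 4


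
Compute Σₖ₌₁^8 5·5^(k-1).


Sₙ = 5×(5^8 - 1)/(5 - 1)
= 5×(390625 - 1)/4
= 5×390624/4
= 488280

S_8 = 488280


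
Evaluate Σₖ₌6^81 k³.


Σₖ₌6^81 k³ = [81·82/2]² − [5·6/2]²
= 11029041 − 225 = 11028816

Σk³ = 11028816


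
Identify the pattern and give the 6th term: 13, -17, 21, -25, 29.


Pattern: alternating sign, magnitude arithmetic (d=4)
Terms: 13, -17, 21, -25, 29
Next term = -33

Next term = -33


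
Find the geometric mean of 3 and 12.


GM = √(3×12) = √36 = 6

GM = 6


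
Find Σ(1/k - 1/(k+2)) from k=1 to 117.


Telescoping with gap 2: two head and two tail terms survive.
= (1 + 1/2) - (1/118 + 1/119)
= 3/2 - 1/118 - 1/119 = 10413/7021

Sum = 10413/7021


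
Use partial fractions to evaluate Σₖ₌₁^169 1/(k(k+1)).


1/(k(k+1)) = 1/k - 1/(k+1) (partial fractions)
Telescoping: Σ = 1 - 1/170 = 169/170

Sum = 169/170


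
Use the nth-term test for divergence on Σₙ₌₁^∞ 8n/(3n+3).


lim(n→∞) 8n/(3n+3) = 8/3 = 8/3  (divide numerator and denominator by n)
lim aₙ = 8/3 ≠ 0 → series DIVERGES

Diverges (lim aₙ = 8/3 ≠ 0)


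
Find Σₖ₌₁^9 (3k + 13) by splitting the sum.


Σ(3k+13) = 3·Σk + 13·n
= 3·45 + 13·9
= 135 + 117 = 252

Σ = 252


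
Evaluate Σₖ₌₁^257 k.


n(n+1)/2 = 257×258/2 = 66306/2 = 33153

Σk = 33153


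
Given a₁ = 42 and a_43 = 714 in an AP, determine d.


d = (aₙ - a₁)/(n-1)
= (714 - 42)/(43-1)
= 672/42 = 16

d = 16
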